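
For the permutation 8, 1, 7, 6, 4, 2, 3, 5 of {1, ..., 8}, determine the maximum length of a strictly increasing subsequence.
4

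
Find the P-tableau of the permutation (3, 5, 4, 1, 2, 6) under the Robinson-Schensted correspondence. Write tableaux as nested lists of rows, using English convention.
After inserting 3: P = [[3]].
After inserting 5: P = [[3, 5]].
After inserting 4: P = [[3, 4], [5]].
After inserting 1: P = [[1, 4], [3], [5]].
After inserting 2: P = [[1, 2], [3, 4], [5]].
After inserting 6: P = [[1, 2, 6], [3, 4], [5]].

So P = [[1, 2, 6], [3, 4], [5]].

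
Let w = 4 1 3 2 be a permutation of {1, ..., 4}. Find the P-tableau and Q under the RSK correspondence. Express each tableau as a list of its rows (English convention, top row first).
P = [[1, 2], [3], [4]], Q = [[1, 3], [2], [4]]

Insert each entry of the permutation into P by Schensted row insertion, recording in Q the position of each new cell.

Insert 4: appended to row 1. P = [[4]].
Insert 1: 1 bumps 4 from row 1; 4 starts row 2. P = [[1], [4]].
Insert 3: appended to row 1. P = [[1, 3], [4]].
Insert 2: 2 bumps 3 from row 1; 3 bumps 4 from row 2; 4 starts row 3. P = [[1, 2], [3], [4]].

So P = [[1, 2], [3], [4]], Q = [[1, 3], [2], [4]].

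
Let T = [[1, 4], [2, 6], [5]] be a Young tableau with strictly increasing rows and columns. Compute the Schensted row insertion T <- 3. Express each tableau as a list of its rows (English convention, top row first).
[[1, 3], [2, 4], [5, 6]]

In row 1, 3 replaces 4 (the leftmost entry greater than 3); 4 is bumped to row 2. In row 2, 4 replaces 6 (the leftmost entry greater than 4); 6 is bumped to row 3. 6 is appended to row 3. The new tableau is [[1, 3], [2, 4], [5, 6]].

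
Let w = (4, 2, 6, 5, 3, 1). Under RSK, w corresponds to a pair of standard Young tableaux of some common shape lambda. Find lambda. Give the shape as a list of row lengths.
Row-insert each entry into an empty tableau.

After inserting 4: P = [[4]].
After inserting 2: P = [[2], [4]].
After inserting 6: P = [[2, 6], [4]].
After inserting 5: P = [[2, 5], [4, 6]].
After inserting 3: P = [[2, 3], [4, 5], [6]].
After inserting 1: P = [[1, 3], [2, 5], [4], [6]].

The final insertion tableau P = [[1, 3], [2, 5], [4], [6]] has shape [2, 2, 1, 1].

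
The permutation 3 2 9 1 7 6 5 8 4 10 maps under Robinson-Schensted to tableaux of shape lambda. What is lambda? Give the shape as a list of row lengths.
[4, 2, 2, 1, 1]

RSK row insertion gives P = [[1, 4, 8, 10], [2, 5], [3, 6], [7], [9]], which has shape [4, 2, 2, 1, 1].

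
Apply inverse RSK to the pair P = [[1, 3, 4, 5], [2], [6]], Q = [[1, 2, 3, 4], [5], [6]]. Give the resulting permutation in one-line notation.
2 3 4 6 5 1

Reverse RSK: for i = n, n-1, ..., 1, locate i in Q, remove the corresponding corner cell from P, and reverse-bump its entry up through P; the value ejected from row 1 is w(i).

So w = 2 3 4 6 5 1.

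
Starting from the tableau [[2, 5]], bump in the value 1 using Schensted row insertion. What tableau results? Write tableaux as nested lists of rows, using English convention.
In row 1, 1 replaces 2 (the leftmost entry greater than 1); 2 is bumped to row 2. 2 starts a new row 2. The new tableau is [[1, 5], [2]].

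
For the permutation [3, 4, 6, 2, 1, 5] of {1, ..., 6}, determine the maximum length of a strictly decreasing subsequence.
3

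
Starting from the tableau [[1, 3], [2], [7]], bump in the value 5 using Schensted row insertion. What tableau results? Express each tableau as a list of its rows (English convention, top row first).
5 is larger than every entry of row 1, so it is appended to row 1. The new tableau is [[1, 3, 5], [2], [7]].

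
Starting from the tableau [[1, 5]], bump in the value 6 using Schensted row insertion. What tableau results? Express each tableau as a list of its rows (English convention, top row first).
[[1, 5, 6]]

6 is larger than every entry of row 1, so it is appended to row 1. The new tableau is [[1, 5, 6]].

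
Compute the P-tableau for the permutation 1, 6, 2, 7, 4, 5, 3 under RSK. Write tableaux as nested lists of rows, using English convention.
P = [[1, 2, 3, 5], [4, 7], [6]]

After inserting 1: P = [[1]].
After inserting 6: P = [[1, 6]].
After inserting 2: P = [[1, 2], [6]].
After inserting 7: P = [[1, 2, 7], [6]].
After inserting 4: P = [[1, 2, 4], [6, 7]].
After inserting 5: P = [[1, 2, 4, 5], [6, 7]].
After inserting 3: P = [[1, 2, 3, 5], [4, 7], [6]].

So P = [[1, 2, 3, 5], [4, 7], [6]].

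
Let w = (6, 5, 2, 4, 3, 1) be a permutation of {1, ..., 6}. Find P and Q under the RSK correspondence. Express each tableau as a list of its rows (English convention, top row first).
P = [[1, 3], [2], [4], [5], [6]], Q = [[1, 4], [2], [3], [5], [6]]

Insert each entry of the permutation into P by Schensted row insertion, recording in Q the position of each new cell.

Insert 6: appended to row 1. P = [[6]].
Insert 5: 5 bumps 6 from row 1; 6 starts row 2. P = [[5], [6]].
Insert 2: 2 bumps 5 from row 1; 5 bumps 6 from row 2; 6 starts row 3. P = [[2], [5], [6]].
Insert 4: appended to row 1. P = [[2, 4], [5], [6]].
Insert 3: 3 bumps 4 from row 1; 4 bumps 5 from row 2; 5 bumps 6 from row 3; 6 starts row 4. P = [[2, 3], [4], [5], [6]].
Insert 1: 1 bumps 2 from row 1; 2 bumps 4 from row 2; 4 bumps 5 from row 3; 5 bumps 6 from row 4; 6 starts row 5. P = [[1, 3], [2], [4], [5], [6]].

So P = [[1, 3], [2], [4], [5], [6]], Q = [[1, 4], [2], [3], [5], [6]].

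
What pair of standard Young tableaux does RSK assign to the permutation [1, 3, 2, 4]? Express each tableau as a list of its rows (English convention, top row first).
P = [[1, 2, 4], [3]], Q = [[1, 2, 4], [3]]

Insert each entry of the permutation into P by Schensted row insertion, recording in Q the position of each new cell.

Insert 1: appended to row 1. P = [[1]], Q = [[1]].
Insert 3: appended to row 1. P = [[1, 3]], Q = [[1, 2]].
Insert 2: 2 bumps 3 from row 1; 3 starts row 2. P = [[1, 2], [3]], Q = [[1, 2], [3]].
Insert 4: appended to row 1. P = [[1, 2, 4], [3]], Q = [[1, 2, 4], [3]].

So P = [[1, 2, 4], [3]], Q = [[1, 2, 4], [3]].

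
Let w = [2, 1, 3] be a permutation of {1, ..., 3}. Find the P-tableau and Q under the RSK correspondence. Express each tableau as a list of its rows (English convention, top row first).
P = [[1, 3], [2]], Q = [[1, 3], [2]]

Insert each entry of the permutation into P by Schensted row insertion, recording in Q the position of each new cell.

Insert 2: appended to row 1. P = [[2]], Q = [[1]].
Insert 1: 1 bumps 2 from row 1; 2 starts row 2. P = [[1], [2]], Q = [[1], [2]].
Insert 3: appended to row 1. P = [[1, 3], [2]], Q = [[1, 3], [2]].

So P = [[1, 3], [2]], Q = [[1, 3], [2]].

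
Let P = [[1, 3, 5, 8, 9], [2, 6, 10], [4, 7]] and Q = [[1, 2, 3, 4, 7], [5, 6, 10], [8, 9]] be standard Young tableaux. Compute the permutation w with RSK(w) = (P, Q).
Reverse RSK: for i = n, n-1, ..., 1, locate i in Q, remove the corresponding corner cell from P, and reverse-bump its entry up through P; the value ejected from row 1 is w(i).

So w = 2 4 7 8 3 6 10 1 5 9.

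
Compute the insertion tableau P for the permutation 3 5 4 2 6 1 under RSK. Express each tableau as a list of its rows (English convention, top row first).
Insert 3: appended to row 1. P = [[3]].
Insert 5: appended to row 1. P = [[3, 5]].
Insert 4: 4 bumps 5 from row 1; 5 starts row 2. P = [[3, 4], [5]].
Insert 2: 2 bumps 3 from row 1; 3 bumps 5 from row 2; 5 starts row 3. P = [[2, 4], [3], [5]].
Insert 6: appended to row 1. P = [[2, 4, 6], [3], [5]].
Insert 1: 1 bumps 2 from row 1; 2 bumps 3 from row 2; 3 bumps 5 from row 3; 5 starts row 4. P = [[1, 4, 6], [2], [3], [5]].

So P = [[1, 4, 6], [2], [3], [5]].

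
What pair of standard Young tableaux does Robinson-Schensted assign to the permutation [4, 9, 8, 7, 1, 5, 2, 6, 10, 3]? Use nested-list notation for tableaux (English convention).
P = [[1, 2, 3, 10], [4, 5, 6], [7], [8], [9]], Q = [[1, 2, 8, 9], [3, 6, 10], [4], [5], [7]]

Insert each entry of the permutation into P by Schensted row insertion, recording in Q the position of each new cell.

Insert 4: appended to row 1. P = [[4]], Q = [[1]].
Insert 9: appended to row 1. P = [[4, 9]], Q = [[1, 2]].
Insert 8: 8 bumps 9 from row 1; 9 starts row 2. P = [[4, 8], [9]], Q = [[1, 2], [3]].
Insert 7: 7 bumps 8 from row 1; 8 bumps 9 from row 2; 9 starts row 3. P = [[4, 7], [8], [9]], Q = [[1, 2], [3], [4]].
Insert 1: 1 bumps 4 from row 1; 4 bumps 8 from row 2; 8 bumps 9 from row 3; 9 starts row 4. P = [[1, 7], [4], [8], [9]], Q = [[1, 2], [3], [4], [5]].
Insert 5: 5 bumps 7 from row 1; 7 appends to row 2. P = [[1, 5], [4, 7], [8], [9]], Q = [[1, 2], [3, 6], [4], [5]].
Insert 2: 2 bumps 5 from row 1; 5 bumps 7 from row 2; 7 bumps 8 from row 3; 8 bumps 9 from row 4; 9 starts row 5. P = [[1, 2], [4, 5], [7], [8], [9]], Q = [[1, 2], [3, 6], [4], [5], [7]].
Insert 6: appended to row 1. P = [[1, 2, 6], [4, 5], [7], [8], [9]], Q = [[1, 2, 8], [3, 6], [4], [5], [7]].
Insert 10: appended to row 1. P = [[1, 2, 6, 10], [4, 5], [7], [8], [9]], Q = [[1, 2, 8, 9], [3, 6], [4], [5], [7]].
Insert 3: 3 bumps 6 from row 1; 6 appends to row 2. P = [[1, 2, 3, 10], [4, 5, 6], [7], [8], [9]], Q = [[1, 2, 8, 9], [3, 6, 10], [4], [5], [7]].

So P = [[1, 2, 3, 10], [4, 5, 6], [7], [8], [9]], Q = [[1, 2, 8, 9], [3, 6, 10], [4], [5], [7]].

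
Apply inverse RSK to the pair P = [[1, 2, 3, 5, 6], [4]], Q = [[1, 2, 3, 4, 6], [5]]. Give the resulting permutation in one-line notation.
1 2 4 5 3 6

Reverse the RSK construction: for i from n down to 1, find the cell of Q containing i, remove the entry at that cell from P, and reverse-bump it up through P; the value ejected from row 1 is w(i).

Step i=6: Q has 6 at row 1, column 5; remove that cell from P, ejecting 6. So w(6) = 6. P is now [[1, 2, 3, 5], [4]].
Step i=5: Q has 5 at row 2, column 1; remove 4 from row 2 of P and reverse-bump: 4 enters row 1 and ejects 3. So w(5) = 3. P is now [[1, 2, 4, 5]].
Step i=4: Q has 4 at row 1, column 4; remove that cell from P, ejecting 5. So w(4) = 5. P is now [[1, 2, 4]].
Step i=3: Q has 3 at row 1, column 3; remove that cell from P, ejecting 4. So w(3) = 4. P is now [[1, 2]].
Step i=2: Q has 2 at row 1, column 2; remove that cell from P, ejecting 2. So w(2) = 2. P is now [[1]].
Step i=1: Q has 1 at row 1, column 1; remove that cell from P, ejecting 1. So w(1) = 1. P is now [].

So w = 1 2 4 5 3 6.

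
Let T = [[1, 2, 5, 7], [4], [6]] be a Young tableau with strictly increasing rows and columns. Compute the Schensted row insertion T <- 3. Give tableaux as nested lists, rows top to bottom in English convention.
In row 1, 3 replaces 5 (the leftmost entry greater than 3); 5 is bumped to row 2. 5 is appended to row 2. The new tableau is [[1, 2, 3, 7], [4, 5], [6]].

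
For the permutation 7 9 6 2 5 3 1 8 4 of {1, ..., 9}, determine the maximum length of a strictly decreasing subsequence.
5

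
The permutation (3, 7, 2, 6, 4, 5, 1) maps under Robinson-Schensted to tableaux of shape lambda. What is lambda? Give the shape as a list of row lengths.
[3, 2, 1, 1]

Row-insert each entry into an empty tableau.

After inserting 3: P = [[3]].
After inserting 7: P = [[3, 7]].
After inserting 2: P = [[2, 7], [3]].
After inserting 6: P = [[2, 6], [3, 7]].
After inserting 4: P = [[2, 4], [3, 6], [7]].
After inserting 5: P = [[2, 4, 5], [3, 6], [7]].
After inserting 1: P = [[1, 4, 5], [2, 6], [3], [7]].

The final insertion tableau P = [[1, 4, 5], [2, 6], [3], [7]] has shape [3, 2, 1, 1].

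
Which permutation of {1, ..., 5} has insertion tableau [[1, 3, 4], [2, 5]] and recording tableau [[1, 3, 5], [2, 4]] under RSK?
2 1 5 3 4

Reverse the RSK construction: for i from n down to 1, find the cell of Q containing i, remove the entry at that cell from P, and reverse-bump it up through P; the value ejected from row 1 is w(i).

Step i=5: Q has 5 at row 1, column 3; remove that cell from P, ejecting 4. So w(5) = 4. P is now [[1, 3], [2, 5]].
Step i=4: Q has 4 at row 2, column 2; remove 5 from row 2 of P and reverse-bump: 5 enters row 1 and ejects 3. So w(4) = 3. P is now [[1, 5], [2]].
Step i=3: Q has 3 at row 1, column 2; remove that cell from P, ejecting 5. So w(3) = 5. P is now [[1], [2]].
Step i=2: Q has 2 at row 2, column 1; remove 2 from row 2 of P and reverse-bump: 2 enters row 1 and ejects 1. So w(2) = 1. P is now [[2]].
Step i=1: Q has 1 at row 1, column 1; remove that cell from P, ejecting 2. So w(1) = 2. P is now [].

So w = 2 1 5 3 4.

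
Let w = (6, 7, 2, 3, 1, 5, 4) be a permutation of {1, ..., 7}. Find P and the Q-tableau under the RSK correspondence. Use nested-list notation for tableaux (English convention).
P = [[1, 3, 4], [2, 5], [6, 7]], Q = [[1, 2, 6], [3, 4], [5, 7]]

Insert each entry of the permutation into P by Schensted row insertion, recording in Q the position of each new cell.

Insert 6: appended to row 1. P = [[6]].
Insert 7: appended to row 1. P = [[6, 7]].
Insert 2: 2 bumps 6 from row 1; 6 starts row 2. P = [[2, 7], [6]].
Insert 3: 3 bumps 7 from row 1; 7 appends to row 2. P = [[2, 3], [6, 7]].
Insert 1: 1 bumps 2 from row 1; 2 bumps 6 from row 2; 6 starts row 3. P = [[1, 3], [2, 7], [6]].
Insert 5: appended to row 1. P = [[1, 3, 5], [2, 7], [6]].
Insert 4: 4 bumps 5 from row 1; 5 bumps 7 from row 2; 7 appends to row 3. P = [[1, 3, 4], [2, 5], [6, 7]].

So P = [[1, 3, 4], [2, 5], [6, 7]], Q = [[1, 2, 6], [3, 4], [5, 7]].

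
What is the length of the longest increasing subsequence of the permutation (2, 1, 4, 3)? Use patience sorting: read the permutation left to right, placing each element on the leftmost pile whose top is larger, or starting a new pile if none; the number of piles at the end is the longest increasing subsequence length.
2

2: new pile. tops = [2]
1: onto pile 1 (replacing 2). tops = [1]
4: new pile. tops = [1, 4]
3: onto pile 2 (replacing 4). tops = [1, 3]

2 piles, so the longest increasing subsequence has length 2.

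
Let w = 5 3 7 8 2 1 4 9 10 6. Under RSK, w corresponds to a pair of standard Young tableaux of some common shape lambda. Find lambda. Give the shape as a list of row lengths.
[5, 3, 1, 1]

RSK row insertion gives P = [[1, 4, 6, 9, 10], [2, 7, 8], [3], [5]], which has shape [5, 3, 1, 1].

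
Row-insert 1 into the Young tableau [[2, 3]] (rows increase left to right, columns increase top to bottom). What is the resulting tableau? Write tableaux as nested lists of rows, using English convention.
In row 1, 1 replaces 2 (the leftmost entry greater than 1); 2 is bumped to row 2. 2 starts a new row 2. The new tableau is [[1, 3], [2]].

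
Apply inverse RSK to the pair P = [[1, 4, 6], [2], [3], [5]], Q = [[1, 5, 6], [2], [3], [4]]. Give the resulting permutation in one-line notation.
5 3 2 1 4 6

Reverse the RSK construction: for i from n down to 1, find the cell of Q containing i, remove the entry at that cell from P, and reverse-bump it up through P; the value ejected from row 1 is w(i).

Step i=6: Q has 6 at row 1, column 3; remove that cell from P, ejecting 6. So w(6) = 6. P is now [[1, 4], [2], [3], [5]].
Step i=5: Q has 5 at row 1, column 2; remove that cell from P, ejecting 4. So w(5) = 4. P is now [[1], [2], [3], [5]].
Step i=4: Q has 4 at row 4, column 1; remove 5 from row 4 of P and reverse-bump: 5 enters row 3 and ejects 3; 3 enters row 2 and ejects 2; 2 enters row 1 and ejects 1. So w(4) = 1. P is now [[2], [3], [5]].
Step i=3: Q has 3 at row 3, column 1; remove 5 from row 3 of P and reverse-bump: 5 enters row 2 and ejects 3; 3 enters row 1 and ejects 2. So w(3) = 2. P is now [[3], [5]].
Step i=2: Q has 2 at row 2, column 1; remove 5 from row 2 of P and reverse-bump: 5 enters row 1 and ejects 3. So w(2) = 3. P is now [[5]].
Step i=1: Q has 1 at row 1, column 1; remove that cell from P, ejecting 5. So w(1) = 5. P is now [].

So w = 5 3 2 1 4 6.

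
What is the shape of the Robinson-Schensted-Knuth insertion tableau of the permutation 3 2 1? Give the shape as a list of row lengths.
Row-insert each entry into an empty tableau.

After inserting 3: P = [[3]].
After inserting 2: P = [[2], [3]].
After inserting 1: P = [[1], [2], [3]].

The final insertion tableau P = [[1], [2], [3]] has shape [1, 1, 1].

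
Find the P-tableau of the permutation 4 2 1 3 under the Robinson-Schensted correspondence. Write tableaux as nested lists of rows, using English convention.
P = [[1, 3], [2], [4]]

Insert 4: appended to row 1. P = [[4]].
Insert 2: 2 bumps 4 from row 1; 4 starts row 2. P = [[2], [4]].
Insert 1: 1 bumps 2 from row 1; 2 bumps 4 from row 2; 4 starts row 3. P = [[1], [2], [4]].
Insert 3: appended to row 1. P = [[1, 3], [2], [4]].

So P = [[1, 3], [2], [4]].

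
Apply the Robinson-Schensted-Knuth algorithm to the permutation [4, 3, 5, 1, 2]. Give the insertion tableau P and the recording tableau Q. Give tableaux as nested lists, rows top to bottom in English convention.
P = [[1, 2], [3, 5], [4]], Q = [[1, 3], [2, 5], [4]]

Insert each entry of the permutation into P by Schensted row insertion, recording in Q the position of each new cell.

After inserting 4: P = [[4]].
After inserting 3: P = [[3], [4]].
After inserting 5: P = [[3, 5], [4]].
After inserting 1: P = [[1, 5], [3], [4]].
After inserting 2: P = [[1, 2], [3, 5], [4]].

So P = [[1, 2], [3, 5], [4]], Q = [[1, 3], [2, 5], [4]].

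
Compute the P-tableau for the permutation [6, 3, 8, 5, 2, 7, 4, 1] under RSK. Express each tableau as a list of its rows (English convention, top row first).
Insert 6: appended to row 1. P = [[6]].
Insert 3: 3 bumps 6 from row 1; 6 starts row 2. P = [[3], [6]].
Insert 8: appended to row 1. P = [[3, 8], [6]].
Insert 5: 5 bumps 8 from row 1; 8 appends to row 2. P = [[3, 5], [6, 8]].
Insert 2: 2 bumps 3 from row 1; 3 bumps 6 from row 2; 6 starts row 3. P = [[2, 5], [3, 8], [6]].
Insert 7: appended to row 1. P = [[2, 5, 7], [3, 8], [6]].
Insert 4: 4 bumps 5 from row 1; 5 bumps 8 from row 2; 8 appends to row 3. P = [[2, 4, 7], [3, 5], [6, 8]].
Insert 1: 1 bumps 2 from row 1; 2 bumps 3 from row 2; 3 bumps 6 from row 3; 6 starts row 4. P = [[1, 4, 7], [2, 5], [3, 8], [6]].

So P = [[1, 4, 7], [2, 5], [3, 8], [6]].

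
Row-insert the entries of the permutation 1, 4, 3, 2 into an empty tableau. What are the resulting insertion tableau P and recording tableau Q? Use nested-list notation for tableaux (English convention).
P = [[1, 2], [3], [4]], Q = [[1, 2], [3], [4]]

Insert each entry of the permutation into P by Schensted row insertion, recording in Q the position of each new cell.

Insert 1: appended to row 1. P = [[1]].
Insert 4: appended to row 1. P = [[1, 4]].
Insert 3: 3 bumps 4 from row 1; 4 starts row 2. P = [[1, 3], [4]].
Insert 2: 2 bumps 3 from row 1; 3 bumps 4 from row 2; 4 starts row 3. P = [[1, 2], [3], [4]].

So P = [[1, 2], [3], [4]], Q = [[1, 2], [3], [4]].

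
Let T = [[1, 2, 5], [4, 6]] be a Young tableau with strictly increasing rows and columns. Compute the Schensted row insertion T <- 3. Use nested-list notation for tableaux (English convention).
[[1, 2, 3], [4, 5], [6]]

In row 1, 3 replaces 5 (the leftmost entry greater than 3); 5 is bumped to row 2. In row 2, 5 replaces 6 (the leftmost entry greater than 5); 6 is bumped to row 3. 6 starts a new row 3. The new tableau is [[1, 2, 3], [4, 5], [6]].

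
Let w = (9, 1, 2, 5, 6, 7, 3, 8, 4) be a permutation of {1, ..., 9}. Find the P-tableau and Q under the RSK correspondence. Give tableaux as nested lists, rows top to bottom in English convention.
P = [[1, 2, 3, 4, 7, 8], [5, 6], [9]], Q = [[1, 3, 4, 5, 6, 8], [2, 9], [7]]

Insert each entry of the permutation into P by Schensted row insertion, recording in Q the position of each new cell.

After inserting 9: P = [[9]].
After inserting 1: P = [[1], [9]].
After inserting 2: P = [[1, 2], [9]].
After inserting 5: P = [[1, 2, 5], [9]].
After inserting 6: P = [[1, 2, 5, 6], [9]].
After inserting 7: P = [[1, 2, 5, 6, 7], [9]].
After inserting 3: P = [[1, 2, 3, 6, 7], [5], [9]].
After inserting 8: P = [[1, 2, 3, 6, 7, 8], [5], [9]].
After inserting 4: P = [[1, 2, 3, 4, 7, 8], [5, 6], [9]].

So P = [[1, 2, 3, 4, 7, 8], [5, 6], [9]], Q = [[1, 3, 4, 5, 6, 8], [2, 9], [7]].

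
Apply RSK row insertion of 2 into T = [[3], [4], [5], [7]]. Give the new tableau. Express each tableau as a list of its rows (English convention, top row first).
[[2], [3], [4], [5], [7]]

In row 1, 2 replaces 3 (the leftmost entry greater than 2); 3 is bumped to row 2. In row 2, 3 replaces 4 (the leftmost entry greater than 3); 4 is bumped to row 3. In row 3, 4 replaces 5 (the leftmost entry greater than 4); 5 is bumped to row 4. In row 4, 5 replaces 7 (the leftmost entry greater than 5); 7 is bumped to row 5. 7 starts a new row 5. The new tableau is [[2], [3], [4], [5], [7]].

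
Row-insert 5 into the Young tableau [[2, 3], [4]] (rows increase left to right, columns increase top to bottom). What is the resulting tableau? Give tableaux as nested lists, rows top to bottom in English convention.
5 is larger than every entry of row 1, so it is appended to row 1. The new tableau is [[2, 3, 5], [4]].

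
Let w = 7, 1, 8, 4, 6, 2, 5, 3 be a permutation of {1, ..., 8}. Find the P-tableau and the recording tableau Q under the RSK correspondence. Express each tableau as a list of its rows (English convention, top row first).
Insert each entry of the permutation into P by Schensted row insertion, recording in Q the position of each new cell.

Insert 7: appended to row 1. P = [[7]].
Insert 1: 1 bumps 7 from row 1; 7 starts row 2. P = [[1], [7]].
Insert 8: appended to row 1. P = [[1, 8], [7]].
Insert 4: 4 bumps 8 from row 1; 8 appends to row 2. P = [[1, 4], [7, 8]].
Insert 6: appended to row 1. P = [[1, 4, 6], [7, 8]].
Insert 2: 2 bumps 4 from row 1; 4 bumps 7 from row 2; 7 starts row 3. P = [[1, 2, 6], [4, 8], [7]].
Insert 5: 5 bumps 6 from row 1; 6 bumps 8 from row 2; 8 appends to row 3. P = [[1, 2, 5], [4, 6], [7, 8]].
Insert 3: 3 bumps 5 from row 1; 5 bumps 6 from row 2; 6 bumps 7 from row 3; 7 starts row 4. P = [[1, 2, 3], [4, 5], [6, 8], [7]].

So P = [[1, 2, 3], [4, 5], [6, 8], [7]], Q = [[1, 3, 5], [2, 4], [6, 7], [8]].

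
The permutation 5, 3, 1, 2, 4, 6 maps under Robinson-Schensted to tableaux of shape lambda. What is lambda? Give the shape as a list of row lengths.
[4, 1, 1]

RSK row insertion gives P = [[1, 2, 4, 6], [3], [5]], which has shape [4, 1, 1].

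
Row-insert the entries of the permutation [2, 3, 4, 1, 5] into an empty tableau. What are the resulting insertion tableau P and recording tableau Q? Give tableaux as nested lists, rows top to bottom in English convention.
Insert each entry of the permutation into P by Schensted row insertion, recording in Q the position of each new cell.

Insert 2: appended to row 1. P = [[2]], Q = [[1]].
Insert 3: appended to row 1. P = [[2, 3]], Q = [[1, 2]].
Insert 4: appended to row 1. P = [[2, 3, 4]], Q = [[1, 2, 3]].
Insert 1: 1 bumps 2 from row 1; 2 starts row 2. P = [[1, 3, 4], [2]], Q = [[1, 2, 3], [4]].
Insert 5: appended to row 1. P = [[1, 3, 4, 5], [2]], Q = [[1, 2, 3, 5], [4]].

So P = [[1, 3, 4, 5], [2]], Q = [[1, 2, 3, 5], [4]].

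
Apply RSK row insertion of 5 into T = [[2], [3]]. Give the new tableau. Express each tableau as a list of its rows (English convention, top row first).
[[2, 5], [3]]

5 is larger than every entry of row 1, so it is appended to row 1. The new tableau is [[2, 5], [3]].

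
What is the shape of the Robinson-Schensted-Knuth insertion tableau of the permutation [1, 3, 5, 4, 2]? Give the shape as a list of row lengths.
Row-insert each entry into an empty tableau.

After inserting 1: P = [[1]].
After inserting 3: P = [[1, 3]].
After inserting 5: P = [[1, 3, 5]].
After inserting 4: P = [[1, 3, 4], [5]].
After inserting 2: P = [[1, 2, 4], [3], [5]].

The final insertion tableau P = [[1, 2, 4], [3], [5]] has shape [3, 1, 1].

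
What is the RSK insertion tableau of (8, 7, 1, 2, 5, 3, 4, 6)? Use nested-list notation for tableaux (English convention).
P = [[1, 2, 3, 4, 6], [5], [7], [8]]

Insert 8: appended to row 1. P = [[8]].
Insert 7: 7 bumps 8 from row 1; 8 starts row 2. P = [[7], [8]].
Insert 1: 1 bumps 7 from row 1; 7 bumps 8 from row 2; 8 starts row 3. P = [[1], [7], [8]].
Insert 2: appended to row 1. P = [[1, 2], [7], [8]].
Insert 5: appended to row 1. P = [[1, 2, 5], [7], [8]].
Insert 3: 3 bumps 5 from row 1; 5 bumps 7 from row 2; 7 bumps 8 from row 3; 8 starts row 4. P = [[1, 2, 3], [5], [7], [8]].
Insert 4: appended to row 1. P = [[1, 2, 3, 4], [5], [7], [8]].
Insert 6: appended to row 1. P = [[1, 2, 3, 4, 6], [5], [7], [8]].

So P = [[1, 2, 3, 4, 6], [5], [7], [8]].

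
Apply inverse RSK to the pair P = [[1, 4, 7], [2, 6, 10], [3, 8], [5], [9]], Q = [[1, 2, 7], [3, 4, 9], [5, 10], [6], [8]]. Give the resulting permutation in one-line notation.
Reverse RSK: for i = n, n-1, ..., 1, locate i in Q, remove the corresponding corner cell from P, and reverse-bump its entry up through P; the value ejected from row 1 is w(i).

So w = 5 9 3 8 6 2 10 1 7 4.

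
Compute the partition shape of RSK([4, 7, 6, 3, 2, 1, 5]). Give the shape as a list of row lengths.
[2, 2, 1, 1, 1]

Row-insert each entry into an empty tableau.

After inserting 4: P = [[4]].
After inserting 7: P = [[4, 7]].
After inserting 6: P = [[4, 6], [7]].
After inserting 3: P = [[3, 6], [4], [7]].
After inserting 2: P = [[2, 6], [3], [4], [7]].
After inserting 1: P = [[1, 6], [2], [3], [4], [7]].
After inserting 5: P = [[1, 5], [2, 6], [3], [4], [7]].

The final insertion tableau P = [[1, 5], [2, 6], [3], [4], [7]] has shape [2, 2, 1, 1, 1].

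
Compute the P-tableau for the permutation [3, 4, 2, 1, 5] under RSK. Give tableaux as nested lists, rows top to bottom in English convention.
Insert 3: appended to row 1. P = [[3]].
Insert 4: appended to row 1. P = [[3, 4]].
Insert 2: 2 bumps 3 from row 1; 3 starts row 2. P = [[2, 4], [3]].
Insert 1: 1 bumps 2 from row 1; 2 bumps 3 from row 2; 3 starts row 3. P = [[1, 4], [2], [3]].
Insert 5: appended to row 1. P = [[1, 4, 5], [2], [3]].

So P = [[1, 4, 5], [2], [3]].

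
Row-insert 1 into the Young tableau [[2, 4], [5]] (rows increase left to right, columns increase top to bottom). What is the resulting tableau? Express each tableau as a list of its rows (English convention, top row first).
[[1, 4], [2], [5]]

In row 1, 1 replaces 2 (the leftmost entry greater than 1); 2 is bumped to row 2. In row 2, 2 replaces 5 (the leftmost entry greater than 2); 5 is bumped to row 3. 5 starts a new row 3. The new tableau is [[1, 4], [2], [5]].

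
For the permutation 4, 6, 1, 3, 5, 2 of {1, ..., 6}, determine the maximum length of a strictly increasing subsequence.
3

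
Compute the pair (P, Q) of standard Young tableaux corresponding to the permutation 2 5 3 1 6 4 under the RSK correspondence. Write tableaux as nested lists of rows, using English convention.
Insert each entry of the permutation into P by Schensted row insertion, recording in Q the position of each new cell.

Insert 2: appended to row 1. P = [[2]].
Insert 5: appended to row 1. P = [[2, 5]].
Insert 3: 3 bumps 5 from row 1; 5 starts row 2. P = [[2, 3], [5]].
Insert 1: 1 bumps 2 from row 1; 2 bumps 5 from row 2; 5 starts row 3. P = [[1, 3], [2], [5]].
Insert 6: appended to row 1. P = [[1, 3, 6], [2], [5]].
Insert 4: 4 bumps 6 from row 1; 6 appends to row 2. P = [[1, 3, 4], [2, 6], [5]].

So P = [[1, 3, 4], [2, 6], [5]], Q = [[1, 2, 5], [3, 6], [4]].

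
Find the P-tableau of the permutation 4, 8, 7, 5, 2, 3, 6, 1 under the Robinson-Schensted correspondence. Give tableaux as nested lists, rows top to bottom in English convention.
P = [[1, 3, 6], [2, 5], [4], [7], [8]]

Insert 4: appended to row 1. P = [[4]].
Insert 8: appended to row 1. P = [[4, 8]].
Insert 7: 7 bumps 8 from row 1; 8 starts row 2. P = [[4, 7], [8]].
Insert 5: 5 bumps 7 from row 1; 7 bumps 8 from row 2; 8 starts row 3. P = [[4, 5], [7], [8]].
Insert 2: 2 bumps 4 from row 1; 4 bumps 7 from row 2; 7 bumps 8 from row 3; 8 starts row 4. P = [[2, 5], [4], [7], [8]].
Insert 3: 3 bumps 5 from row 1; 5 appends to row 2. P = [[2, 3], [4, 5], [7], [8]].
Insert 6: appended to row 1. P = [[2, 3, 6], [4, 5], [7], [8]].
Insert 1: 1 bumps 2 from row 1; 2 bumps 4 from row 2; 4 bumps 7 from row 3; 7 bumps 8 from row 4; 8 starts row 5. P = [[1, 3, 6], [2, 5], [4], [7], [8]].

So P = [[1, 3, 6], [2, 5], [4], [7], [8]].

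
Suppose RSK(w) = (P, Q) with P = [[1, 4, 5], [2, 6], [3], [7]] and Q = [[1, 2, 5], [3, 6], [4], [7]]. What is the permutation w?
Reverse the RSK construction: for i from n down to 1, find the cell of Q containing i, remove the entry at that cell from P, and reverse-bump it up through P; the value ejected from row 1 is w(i).

Step i=7: Q has 7 at row 4, column 1; remove 7 from row 4 of P and reverse-bump: 7 enters row 3 and ejects 3; 3 enters row 2 and ejects 2; 2 enters row 1 and ejects 1. So w(7) = 1. P is now [[2, 4, 5], [3, 6], [7]].
Step i=6: Q has 6 at row 2, column 2; remove 6 from row 2 of P and reverse-bump: 6 enters row 1 and ejects 5. So w(6) = 5. P is now [[2, 4, 6], [3], [7]].
Step i=5: Q has 5 at row 1, column 3; remove that cell from P, ejecting 6. So w(5) = 6. P is now [[2, 4], [3], [7]].
Step i=4: Q has 4 at row 3, column 1; remove 7 from row 3 of P and reverse-bump: 7 enters row 2 and ejects 3; 3 enters row 1 and ejects 2. So w(4) = 2. P is now [[3, 4], [7]].
Step i=3: Q has 3 at row 2, column 1; remove 7 from row 2 of P and reverse-bump: 7 enters row 1 and ejects 4. So w(3) = 4. P is now [[3, 7]].
Step i=2: Q has 2 at row 1, column 2; remove that cell from P, ejecting 7. So w(2) = 7. P is now [[3]].
Step i=1: Q has 1 at row 1, column 1; remove that cell from P, ejecting 3. So w(1) = 3. P is now [].

So w = 3 7 4 2 6 5 1.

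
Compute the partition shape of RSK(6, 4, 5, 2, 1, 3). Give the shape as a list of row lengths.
[2, 2, 1, 1]

Row-insert each entry into an empty tableau.

After inserting 6: P = [[6]].
After inserting 4: P = [[4], [6]].
After inserting 5: P = [[4, 5], [6]].
After inserting 2: P = [[2, 5], [4], [6]].
After inserting 1: P = [[1, 5], [2], [4], [6]].
After inserting 3: P = [[1, 3], [2, 5], [4], [6]].

The final insertion tableau P = [[1, 3], [2, 5], [4], [6]] has shape [2, 2, 1, 1].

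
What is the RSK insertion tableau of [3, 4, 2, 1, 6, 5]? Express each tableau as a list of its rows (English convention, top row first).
P = [[1, 4, 5], [2, 6], [3]]

Insert 3: appended to row 1. P = [[3]].
Insert 4: appended to row 1. P = [[3, 4]].
Insert 2: 2 bumps 3 from row 1; 3 starts row 2. P = [[2, 4], [3]].
Insert 1: 1 bumps 2 from row 1; 2 bumps 3 from row 2; 3 starts row 3. P = [[1, 4], [2], [3]].
Insert 6: appended to row 1. P = [[1, 4, 6], [2], [3]].
Insert 5: 5 bumps 6 from row 1; 6 appends to row 2. P = [[1, 4, 5], [2, 6], [3]].

So P = [[1, 4, 5], [2, 6], [3]].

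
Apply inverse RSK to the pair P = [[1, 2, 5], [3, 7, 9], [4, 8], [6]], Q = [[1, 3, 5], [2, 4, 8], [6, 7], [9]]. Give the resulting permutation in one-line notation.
Reverse the RSK construction: for i from n down to 1, find the cell of Q containing i, remove the entry at that cell from P, and reverse-bump it up through P; the value ejected from row 1 is w(i).

Step i=9: Q has 9 at row 4, column 1; remove 6 from row 4 of P and reverse-bump: 6 enters row 3 and ejects 4; 4 enters row 2 and ejects 3; 3 enters row 1 and ejects 2. So w(9) = 2. P is now [[1, 3, 5], [4, 7, 9], [6, 8]].
Step i=8: Q has 8 at row 2, column 3; remove 9 from row 2 of P and reverse-bump: 9 enters row 1 and ejects 5. So w(8) = 5. P is now [[1, 3, 9], [4, 7], [6, 8]].
Step i=7: Q has 7 at row 3, column 2; remove 8 from row 3 of P and reverse-bump: 8 enters row 2 and ejects 7; 7 enters row 1 and ejects 3. So w(7) = 3. P is now [[1, 7, 9], [4, 8], [6]].
Step i=6: Q has 6 at row 3, column 1; remove 6 from row 3 of P and reverse-bump: 6 enters row 2 and ejects 4; 4 enters row 1 and ejects 1. So w(6) = 1. P is now [[4, 7, 9], [6, 8]].
Step i=5: Q has 5 at row 1, column 3; remove that cell from P, ejecting 9. So w(5) = 9. P is now [[4, 7], [6, 8]].
Step i=4: Q has 4 at row 2, column 2; remove 8 from row 2 of P and reverse-bump: 8 enters row 1 and ejects 7. So w(4) = 7. P is now [[4, 8], [6]].
Step i=3: Q has 3 at row 1, column 2; remove that cell from P, ejecting 8. So w(3) = 8. P is now [[4], [6]].
Step i=2: Q has 2 at row 2, column 1; remove 6 from row 2 of P and reverse-bump: 6 enters row 1 and ejects 4. So w(2) = 4. P is now [[6]].
Step i=1: Q has 1 at row 1, column 1; remove that cell from P, ejecting 6. So w(1) = 6. P is now [].

So w = 6 4 8 7 9 1 3 5 2.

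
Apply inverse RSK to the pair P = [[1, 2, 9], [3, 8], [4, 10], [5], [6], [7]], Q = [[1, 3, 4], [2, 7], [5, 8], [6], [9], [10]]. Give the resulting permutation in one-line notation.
7 6 8 10 5 1 9 4 3 2

Reverse the RSK construction: for i from n down to 1, find the cell of Q containing i, remove the entry at that cell from P, and reverse-bump it up through P; the value ejected from row 1 is w(i).

Step i=10: Q has 10 at row 6, column 1; remove 7 from row 6 of P and reverse-bump: 7 enters row 5 and ejects 6; 6 enters row 4 and ejects 5; 5 enters row 3 and ejects 4; 4 enters row 2 and ejects 3; 3 enters row 1 and ejects 2. So w(10) = 2. P is now [[1, 3, 9], [4, 8], [5, 10], [6], [7]].
Step i=9: Q has 9 at row 5, column 1; remove 7 from row 5 of P and reverse-bump: 7 enters row 4 and ejects 6; 6 enters row 3 and ejects 5; 5 enters row 2 and ejects 4; 4 enters row 1 and ejects 3. So w(9) = 3. P is now [[1, 4, 9], [5, 8], [6, 10], [7]].
Step i=8: Q has 8 at row 3, column 2; remove 10 from row 3 of P and reverse-bump: 10 enters row 2 and ejects 8; 8 enters row 1 and ejects 4. So w(8) = 4. P is now [[1, 8, 9], [5, 10], [6], [7]].
Step i=7: Q has 7 at row 2, column 2; remove 10 from row 2 of P and reverse-bump: 10 enters row 1 and ejects 9. So w(7) = 9. P is now [[1, 8, 10], [5], [6], [7]].
Step i=6: Q has 6 at row 4, column 1; remove 7 from row 4 of P and reverse-bump: 7 enters row 3 and ejects 6; 6 enters row 2 and ejects 5; 5 enters row 1 and ejects 1. So w(6) = 1. P is now [[5, 8, 10], [6], [7]].
Step i=5: Q has 5 at row 3, column 1; remove 7 from row 3 of P and reverse-bump: 7 enters row 2 and ejects 6; 6 enters row 1 and ejects 5. So w(5) = 5. P is now [[6, 8, 10], [7]].
Step i=4: Q has 4 at row 1, column 3; remove that cell from P, ejecting 10. So w(4) = 10. P is now [[6, 8], [7]].
Step i=3: Q has 3 at row 1, column 2; remove that cell from P, ejecting 8. So w(3) = 8. P is now [[6], [7]].
Step i=2: Q has 2 at row 2, column 1; remove 7 from row 2 of P and reverse-bump: 7 enters row 1 and ejects 6. So w(2) = 6. P is now [[7]].
Step i=1: Q has 1 at row 1, column 1; remove that cell from P, ejecting 7. So w(1) = 7. P is now [].

So w = 7 6 8 10 5 1 9 4 3 2.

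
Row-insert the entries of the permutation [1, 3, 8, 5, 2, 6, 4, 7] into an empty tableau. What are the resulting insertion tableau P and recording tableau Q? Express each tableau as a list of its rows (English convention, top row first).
P = [[1, 2, 4, 6, 7], [3, 5], [8]], Q = [[1, 2, 3, 6, 8], [4, 7], [5]]

Insert each entry of the permutation into P by Schensted row insertion, recording in Q the position of each new cell.

Insert 1: appended to row 1. P = [[1]].
Insert 3: appended to row 1. P = [[1, 3]].
Insert 8: appended to row 1. P = [[1, 3, 8]].
Insert 5: 5 bumps 8 from row 1; 8 starts row 2. P = [[1, 3, 5], [8]].
Insert 2: 2 bumps 3 from row 1; 3 bumps 8 from row 2; 8 starts row 3. P = [[1, 2, 5], [3], [8]].
Insert 6: appended to row 1. P = [[1, 2, 5, 6], [3], [8]].
Insert 4: 4 bumps 5 from row 1; 5 appends to row 2. P = [[1, 2, 4, 6], [3, 5], [8]].
Insert 7: appended to row 1. P = [[1, 2, 4, 6, 7], [3, 5], [8]].

So P = [[1, 2, 4, 6, 7], [3, 5], [8]], Q = [[1, 2, 3, 6, 8], [4, 7], [5]].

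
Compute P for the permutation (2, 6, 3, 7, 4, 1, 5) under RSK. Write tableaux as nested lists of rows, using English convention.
P = [[1, 3, 4, 5], [2, 7], [6]]

Insert 2: appended to row 1. P = [[2]].
Insert 6: appended to row 1. P = [[2, 6]].
Insert 3: 3 bumps 6 from row 1; 6 starts row 2. P = [[2, 3], [6]].
Insert 7: appended to row 1. P = [[2, 3, 7], [6]].
Insert 4: 4 bumps 7 from row 1; 7 appends to row 2. P = [[2, 3, 4], [6, 7]].
Insert 1: 1 bumps 2 from row 1; 2 bumps 6 from row 2; 6 starts row 3. P = [[1, 3, 4], [2, 7], [6]].
Insert 5: appended to row 1. P = [[1, 3, 4, 5], [2, 7], [6]].

So P = [[1, 3, 4, 5], [2, 7], [6]].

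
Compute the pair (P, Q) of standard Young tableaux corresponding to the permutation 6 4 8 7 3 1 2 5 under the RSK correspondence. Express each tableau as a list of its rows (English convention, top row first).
P = [[1, 2, 5], [3, 7], [4, 8], [6]], Q = [[1, 3, 8], [2, 4], [5, 7], [6]]

Insert each entry of the permutation into P by Schensted row insertion, recording in Q the position of each new cell.

Insert 6: appended to row 1. P = [[6]], Q = [[1]].
Insert 4: 4 bumps 6 from row 1; 6 starts row 2. P = [[4], [6]], Q = [[1], [2]].
Insert 8: appended to row 1. P = [[4, 8], [6]], Q = [[1, 3], [2]].
Insert 7: 7 bumps 8 from row 1; 8 appends to row 2. P = [[4, 7], [6, 8]], Q = [[1, 3], [2, 4]].
Insert 3: 3 bumps 4 from row 1; 4 bumps 6 from row 2; 6 starts row 3. P = [[3, 7], [4, 8], [6]], Q = [[1, 3], [2, 4], [5]].
Insert 1: 1 bumps 3 from row 1; 3 bumps 4 from row 2; 4 bumps 6 from row 3; 6 starts row 4. P = [[1, 7], [3, 8], [4], [6]], Q = [[1, 3], [2, 4], [5], [6]].
Insert 2: 2 bumps 7 from row 1; 7 bumps 8 from row 2; 8 appends to row 3. P = [[1, 2], [3, 7], [4, 8], [6]], Q = [[1, 3], [2, 4], [5, 7], [6]].
Insert 5: appended to row 1. P = [[1, 2, 5], [3, 7], [4, 8], [6]], Q = [[1, 3, 8], [2, 4], [5, 7], [6]].

So P = [[1, 2, 5], [3, 7], [4, 8], [6]], Q = [[1, 3, 8], [2, 4], [5, 7], [6]].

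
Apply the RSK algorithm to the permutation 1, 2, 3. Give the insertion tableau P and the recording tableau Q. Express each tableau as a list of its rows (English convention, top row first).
Insert each entry of the permutation into P by Schensted row insertion, recording in Q the position of each new cell.

Insert 1: appended to row 1. P = [[1]], Q = [[1]].
Insert 2: appended to row 1. P = [[1, 2]], Q = [[1, 2]].
Insert 3: appended to row 1. P = [[1, 2, 3]], Q = [[1, 2, 3]].

So P = [[1, 2, 3]], Q = [[1, 2, 3]].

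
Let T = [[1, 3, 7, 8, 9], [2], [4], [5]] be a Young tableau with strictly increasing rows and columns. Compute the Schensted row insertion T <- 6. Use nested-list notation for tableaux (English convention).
[[1, 3, 6, 8, 9], [2, 7], [4], [5]]

In row 1, 6 replaces 7 (the leftmost entry greater than 6); 7 is bumped to row 2. 7 is appended to row 2. The new tableau is [[1, 3, 6, 8, 9], [2, 7], [4], [5]].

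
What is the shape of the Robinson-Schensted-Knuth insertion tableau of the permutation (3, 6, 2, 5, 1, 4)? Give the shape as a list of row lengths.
[2, 2, 2]

Row-insert each entry into an empty tableau.

After inserting 3: P = [[3]].
After inserting 6: P = [[3, 6]].
After inserting 2: P = [[2, 6], [3]].
After inserting 5: P = [[2, 5], [3, 6]].
After inserting 1: P = [[1, 5], [2, 6], [3]].
After inserting 4: P = [[1, 4], [2, 5], [3, 6]].

The final insertion tableau P = [[1, 4], [2, 5], [3, 6]] has shape [2, 2, 2].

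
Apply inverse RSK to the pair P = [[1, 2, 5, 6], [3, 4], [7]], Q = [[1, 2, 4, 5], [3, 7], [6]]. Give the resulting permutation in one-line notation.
3 7 4 5 6 1 2

Reverse the RSK construction: for i from n down to 1, find the cell of Q containing i, remove the entry at that cell from P, and reverse-bump it up through P; the value ejected from row 1 is w(i).

Step i=7: Q has 7 at row 2, column 2; remove 4 from row 2 of P and reverse-bump: 4 enters row 1 and ejects 2. So w(7) = 2. P is now [[1, 4, 5, 6], [3], [7]].
Step i=6: Q has 6 at row 3, column 1; remove 7 from row 3 of P and reverse-bump: 7 enters row 2 and ejects 3; 3 enters row 1 and ejects 1. So w(6) = 1. P is now [[3, 4, 5, 6], [7]].
Step i=5: Q has 5 at row 1, column 4; remove that cell from P, ejecting 6. So w(5) = 6. P is now [[3, 4, 5], [7]].
Step i=4: Q has 4 at row 1, column 3; remove that cell from P, ejecting 5. So w(4) = 5. P is now [[3, 4], [7]].
Step i=3: Q has 3 at row 2, column 1; remove 7 from row 2 of P and reverse-bump: 7 enters row 1 and ejects 4. So w(3) = 4. P is now [[3, 7]].
Step i=2: Q has 2 at row 1, column 2; remove that cell from P, ejecting 7. So w(2) = 7. P is now [[3]].
Step i=1: Q has 1 at row 1, column 1; remove that cell from P, ejecting 3. So w(1) = 3. P is now [].

So w = 3 7 4 5 6 1 2.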